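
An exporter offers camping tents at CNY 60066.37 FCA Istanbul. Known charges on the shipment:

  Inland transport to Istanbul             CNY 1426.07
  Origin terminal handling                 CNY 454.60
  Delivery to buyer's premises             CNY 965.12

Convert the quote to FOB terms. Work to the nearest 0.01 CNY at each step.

Not relevant to the conversion: inland to port — on the seller under both FCA and FOB; already in the FCA price and stays in the FOB price. delivery — on the buyer under both terms; not part of either seller's price.
From FCA to FOB, the seller additionally bears: origin terminal.
FOB price = 60066.37 + 454.60 = 60520.97

FOB price: CNY 60520.97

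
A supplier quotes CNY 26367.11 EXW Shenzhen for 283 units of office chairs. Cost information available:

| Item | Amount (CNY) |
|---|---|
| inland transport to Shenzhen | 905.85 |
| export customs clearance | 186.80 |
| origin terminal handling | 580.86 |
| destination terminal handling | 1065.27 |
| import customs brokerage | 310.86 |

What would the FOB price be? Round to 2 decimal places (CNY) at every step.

Not relevant to the conversion: brokerage, destination terminal — on the buyer under both terms; not part of either seller's price.
From EXW to FOB, the seller additionally bears: inland to port, export clearance, origin terminal.
FOB price = 26367.11 + 905.85 + 186.80 + 580.86 = 28040.62

FOB price: CNY 28040.62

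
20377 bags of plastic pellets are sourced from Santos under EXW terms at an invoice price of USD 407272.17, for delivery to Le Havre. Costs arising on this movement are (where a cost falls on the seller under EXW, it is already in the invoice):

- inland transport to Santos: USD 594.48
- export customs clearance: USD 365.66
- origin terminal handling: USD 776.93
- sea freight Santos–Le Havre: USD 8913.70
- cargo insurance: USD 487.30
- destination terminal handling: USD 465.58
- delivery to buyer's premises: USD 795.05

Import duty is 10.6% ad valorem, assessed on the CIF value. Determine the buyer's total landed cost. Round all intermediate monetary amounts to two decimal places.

EXW: the seller makes goods available at their premises; the buyer bears all onward costs.
CIF value = EXW price + inland to port + export clearance + origin terminal + freight + insurance = 407272.17 + 594.48 + 365.66 + 776.93 + 8913.70 + 487.30 = 418410.24
Import duty = 418410.24 × 10.6% = 44351.49
Buyer bears: inland to port 594.48 + export clearance 365.66 + origin terminal 776.93 + freight 8913.70 + insurance 487.30 + destination terminal 465.58 + delivery 795.05 + duty 44351.49 = 56750.19
Landed cost = invoice 407272.17 + 56750.19 = 464022.36

Total landed cost: USD 464022.36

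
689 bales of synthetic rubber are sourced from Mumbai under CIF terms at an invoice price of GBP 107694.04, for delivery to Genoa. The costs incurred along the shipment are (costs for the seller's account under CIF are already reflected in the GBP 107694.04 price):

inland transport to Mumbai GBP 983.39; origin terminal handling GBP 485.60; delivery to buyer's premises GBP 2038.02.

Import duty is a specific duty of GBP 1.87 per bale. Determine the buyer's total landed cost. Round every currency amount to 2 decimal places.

CIF: the seller pays costs through ocean freight and marine insurance to the destination port.
Already in the invoice (seller's account under CIF): inland to port, origin terminal — exclude.
The CIF price already equals the CIF value: 107694.04
Import duty = 689 × 1.87 = 1288.43
Buyer bears: delivery 2038.02 + duty 1288.43 = 3326.45
Landed cost = invoice 107694.04 + 3326.45 = 111020.49

Total landed cost: GBP 111020.49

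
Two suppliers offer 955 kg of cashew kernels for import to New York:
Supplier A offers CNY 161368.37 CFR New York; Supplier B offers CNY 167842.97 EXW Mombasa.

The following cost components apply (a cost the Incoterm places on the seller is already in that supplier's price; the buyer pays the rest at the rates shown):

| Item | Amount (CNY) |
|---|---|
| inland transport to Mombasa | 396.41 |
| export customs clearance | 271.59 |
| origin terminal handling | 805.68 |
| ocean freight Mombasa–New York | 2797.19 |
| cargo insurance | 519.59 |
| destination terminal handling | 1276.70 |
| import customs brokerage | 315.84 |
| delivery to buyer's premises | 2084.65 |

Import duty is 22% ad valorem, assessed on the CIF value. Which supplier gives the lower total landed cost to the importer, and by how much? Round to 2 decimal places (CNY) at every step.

Supplier A is cheaper by CNY 13109.47

Supplier A (CFR):
CIF value = CFR price + insurance = 161368.37 + 519.59 = 161887.96
Import duty = 161887.96 × 22% = 35615.35
Buyer bears (A): 519.59 + 1276.70 + 315.84 + 2084.65 = 4196.78
Landed cost (A) = invoice 161368.37 + 4196.78 + duty 35615.35 = 201180.50
Supplier B (EXW):
CIF value = EXW price + inland to port + export clearance + origin terminal + freight + insurance = 167842.97 + 396.41 + 271.59 + 805.68 + 2797.19 + 519.59 = 172633.43
Import duty = 172633.43 × 22% = 37979.35
Buyer bears (B): 396.41 + 271.59 + 805.68 + 2797.19 + 519.59 + 1276.70 + 315.84 + 2084.65 = 8467.65
Landed cost (B) = invoice 167842.97 + 8467.65 + duty 37979.35 = 214289.97
Difference = |201180.50 − 214289.97| = 13109.47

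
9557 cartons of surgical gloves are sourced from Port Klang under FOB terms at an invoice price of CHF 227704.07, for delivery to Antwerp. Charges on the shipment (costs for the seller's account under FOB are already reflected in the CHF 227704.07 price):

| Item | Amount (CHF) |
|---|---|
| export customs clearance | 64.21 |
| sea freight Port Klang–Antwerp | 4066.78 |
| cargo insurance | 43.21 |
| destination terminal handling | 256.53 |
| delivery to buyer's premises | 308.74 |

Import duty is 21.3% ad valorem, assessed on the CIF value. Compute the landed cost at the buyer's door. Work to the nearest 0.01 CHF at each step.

FOB: the seller bears costs until goods are on board at the origin port; the buyer bears freight, insurance and all costs thereafter.
Already in the invoice (seller's account under FOB): export clearance — exclude.
CIF value = FOB price + freight + insurance = 227704.07 + 4066.78 + 43.21 = 231814.06
Import duty = 231814.06 × 21.3% = 49376.39
Buyer bears: freight 4066.78 + insurance 43.21 + destination terminal 256.53 + delivery 308.74 + duty 49376.39 = 54051.65
Landed cost = invoice 227704.07 + 54051.65 = 281755.72

Total landed cost: CHF 281755.72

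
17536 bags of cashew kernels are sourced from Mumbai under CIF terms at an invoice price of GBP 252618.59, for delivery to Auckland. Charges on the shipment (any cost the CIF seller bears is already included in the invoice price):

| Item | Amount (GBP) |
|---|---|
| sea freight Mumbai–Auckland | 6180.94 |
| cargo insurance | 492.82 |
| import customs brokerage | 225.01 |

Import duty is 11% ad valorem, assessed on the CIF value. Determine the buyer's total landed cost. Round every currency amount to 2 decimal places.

Total landed cost: GBP 280631.64

CIF: the seller pays costs through ocean freight and marine insurance to the destination port.
Already in the invoice (seller's account under CIF): freight, insurance — exclude.
The CIF price already equals the CIF value: 252618.59
Import duty = 252618.59 × 11% = 27788.04
Buyer bears: brokerage 225.01 + duty 27788.04 = 28013.05
Landed cost = invoice 252618.59 + 28013.05 = 280631.64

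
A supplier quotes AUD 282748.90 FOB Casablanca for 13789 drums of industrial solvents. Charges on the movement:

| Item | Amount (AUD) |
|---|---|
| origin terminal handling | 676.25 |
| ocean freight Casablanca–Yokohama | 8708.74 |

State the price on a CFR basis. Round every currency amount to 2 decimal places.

CFR price: AUD 291457.64

Not relevant to the conversion: origin terminal — on the seller under both FOB and CFR; already in the FOB price and stays in the CFR price.
From FOB to CFR, the seller additionally bears: freight.
CFR price = 282748.90 + 8708.74 = 291457.64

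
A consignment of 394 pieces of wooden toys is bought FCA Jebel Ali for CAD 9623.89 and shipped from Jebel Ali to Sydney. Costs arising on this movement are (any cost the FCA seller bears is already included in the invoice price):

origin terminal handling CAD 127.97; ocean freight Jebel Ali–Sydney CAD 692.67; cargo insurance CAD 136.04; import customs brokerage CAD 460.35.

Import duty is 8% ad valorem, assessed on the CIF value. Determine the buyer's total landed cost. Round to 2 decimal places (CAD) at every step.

FCA: the seller delivers export-cleared goods to the carrier; the buyer bears costs from that point.
CIF value = FCA price + origin terminal + freight + insurance = 9623.89 + 127.97 + 692.67 + 136.04 = 10580.57
Import duty = 10580.57 × 8% = 846.45
Buyer bears: origin terminal 127.97 + freight 692.67 + insurance 136.04 + brokerage 460.35 + duty 846.45 = 2263.48
Landed cost = invoice 9623.89 + 2263.48 = 11887.37

Total landed cost: CAD 11887.37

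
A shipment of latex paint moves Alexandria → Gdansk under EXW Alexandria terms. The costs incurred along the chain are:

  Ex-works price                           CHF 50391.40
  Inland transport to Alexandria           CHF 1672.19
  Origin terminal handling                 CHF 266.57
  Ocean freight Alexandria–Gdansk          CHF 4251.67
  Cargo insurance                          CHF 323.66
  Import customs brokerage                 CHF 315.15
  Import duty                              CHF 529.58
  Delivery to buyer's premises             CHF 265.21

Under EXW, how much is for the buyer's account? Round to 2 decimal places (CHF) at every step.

EXW: the seller makes goods available at their premises; the buyer bears all onward costs.
Seller's account: goods 50391.40 = 50391.40
Buyer's account: inland to port 1672.19 + origin terminal 266.57 + freight 4251.67 + insurance 323.66 + brokerage 315.15 + duty 529.58 + delivery 265.21 = 7624.03

Buyer's account: CHF 7624.03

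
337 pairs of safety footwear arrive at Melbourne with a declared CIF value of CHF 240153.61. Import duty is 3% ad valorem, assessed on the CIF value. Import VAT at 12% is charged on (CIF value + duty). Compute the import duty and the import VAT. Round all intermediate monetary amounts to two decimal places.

Import duty: CHF 7204.61; import VAT: CHF 29682.99

Import duty = 240153.61 × 3% = 7204.61
VAT base = CIF + duty = 240153.61 + 7204.61 = 247358.22
Import VAT = 247358.22 × 12% = 29682.99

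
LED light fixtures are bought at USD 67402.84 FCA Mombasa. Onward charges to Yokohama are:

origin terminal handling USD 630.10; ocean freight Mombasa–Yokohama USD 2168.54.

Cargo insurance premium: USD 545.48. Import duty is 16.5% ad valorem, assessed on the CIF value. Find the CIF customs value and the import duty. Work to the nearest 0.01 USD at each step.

CIF value: USD 70746.96; import duty: USD 11673.25

CIF = FCA price + pre-shipment costs + freight + insurance
CIF = 67402.84 + 630.10 + 2168.54 + 545.48 = 70746.96
Import duty = 70746.96 × 16.5% = 11673.25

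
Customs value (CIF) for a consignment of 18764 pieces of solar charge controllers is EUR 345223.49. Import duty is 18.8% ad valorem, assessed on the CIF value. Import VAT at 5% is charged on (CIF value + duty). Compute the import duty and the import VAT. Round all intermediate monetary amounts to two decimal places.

Import duty: EUR 64902.02; import VAT: EUR 20506.28

Import duty = 345223.49 × 18.8% = 64902.02
VAT base = CIF + duty = 345223.49 + 64902.02 = 410125.51
Import VAT = 410125.51 × 5% = 20506.28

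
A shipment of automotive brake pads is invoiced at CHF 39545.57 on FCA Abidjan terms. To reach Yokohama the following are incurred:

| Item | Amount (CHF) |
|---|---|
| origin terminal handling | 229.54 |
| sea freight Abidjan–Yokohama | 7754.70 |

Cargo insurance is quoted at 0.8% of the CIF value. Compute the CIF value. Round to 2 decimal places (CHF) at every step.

Let C be the CIF value. C = FCA price + pre-shipment costs + freight + 0.8% × C
C − 0.8% × C = 39545.57 + 229.54 + 7754.70
0.992 × C = 47529.81
C = 47529.81 / 0.992 = 47913.11
Insurance premium = 0.8% × 47913.11 = 383.30

CIF value: CHF 47913.11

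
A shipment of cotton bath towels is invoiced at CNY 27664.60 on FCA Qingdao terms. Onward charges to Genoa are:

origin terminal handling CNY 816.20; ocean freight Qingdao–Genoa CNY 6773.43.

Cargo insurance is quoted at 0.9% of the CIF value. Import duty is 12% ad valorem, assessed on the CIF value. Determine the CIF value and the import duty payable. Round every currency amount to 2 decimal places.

CIF value: CNY 35574.40; import duty: CNY 4268.93

Let C be the CIF value. C = FCA price + pre-shipment costs + freight + 0.9% × C
C − 0.9% × C = 27664.60 + 816.20 + 6773.43
0.991 × C = 35254.23
C = 35254.23 / 0.991 = 35574.40
Insurance premium = 0.9% × 35574.40 = 320.17
Import duty = 35574.40 × 12% = 4268.93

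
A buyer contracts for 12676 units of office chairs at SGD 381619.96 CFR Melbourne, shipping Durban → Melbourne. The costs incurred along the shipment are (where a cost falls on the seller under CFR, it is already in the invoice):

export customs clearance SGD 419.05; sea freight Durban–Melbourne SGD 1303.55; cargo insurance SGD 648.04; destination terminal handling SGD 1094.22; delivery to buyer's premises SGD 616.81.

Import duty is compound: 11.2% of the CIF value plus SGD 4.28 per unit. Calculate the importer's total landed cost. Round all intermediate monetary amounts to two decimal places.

Total landed cost: SGD 481046.33

CFR: the seller pays costs through ocean freight to the destination port, but not insurance.
Already in the invoice (seller's account under CFR): export clearance, freight — exclude.
CIF value = CFR price + insurance = 381619.96 + 648.04 = 382268.00
Ad valorem component: 382268.00 × 11.2% = 42814.02
Specific component: 12676 × 4.28 = 54253.28
Import duty = 42814.02 + 54253.28 = 97067.30
Buyer bears: insurance 648.04 + destination terminal 1094.22 + delivery 616.81 + duty 97067.30 = 99426.37
Landed cost = invoice 381619.96 + 99426.37 = 481046.33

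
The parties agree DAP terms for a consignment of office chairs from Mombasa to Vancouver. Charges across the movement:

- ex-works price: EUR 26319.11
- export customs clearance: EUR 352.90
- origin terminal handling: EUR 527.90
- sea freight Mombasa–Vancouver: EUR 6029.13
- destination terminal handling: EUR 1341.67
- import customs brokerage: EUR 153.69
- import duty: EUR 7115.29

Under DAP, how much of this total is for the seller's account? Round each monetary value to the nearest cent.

DAP: the seller bears all costs to the named destination except import duty and clearance.
Seller's account: goods 26319.11 + export clearance 352.90 + origin terminal 527.90 + freight 6029.13 + destination terminal 1341.67 = 34570.71
Buyer's account: brokerage 153.69 + duty 7115.29 = 7268.98

Seller's account: EUR 34570.71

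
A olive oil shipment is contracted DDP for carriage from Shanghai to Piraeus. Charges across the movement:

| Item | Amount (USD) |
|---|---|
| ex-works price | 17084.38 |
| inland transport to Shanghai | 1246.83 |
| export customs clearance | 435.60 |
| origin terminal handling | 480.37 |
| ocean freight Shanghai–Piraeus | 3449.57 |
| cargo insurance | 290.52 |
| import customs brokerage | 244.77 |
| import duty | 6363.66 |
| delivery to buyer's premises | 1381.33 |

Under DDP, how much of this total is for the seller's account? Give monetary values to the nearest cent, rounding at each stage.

DDP: the seller bears all costs including import duty.
Seller's account: goods 17084.38 + inland to port 1246.83 + export clearance 435.60 + origin terminal 480.37 + freight 3449.57 + insurance 290.52 + brokerage 244.77 + duty 6363.66 + delivery 1381.33 = 30977.03
Buyer's account: 0.00

Seller's account: USD 30977.03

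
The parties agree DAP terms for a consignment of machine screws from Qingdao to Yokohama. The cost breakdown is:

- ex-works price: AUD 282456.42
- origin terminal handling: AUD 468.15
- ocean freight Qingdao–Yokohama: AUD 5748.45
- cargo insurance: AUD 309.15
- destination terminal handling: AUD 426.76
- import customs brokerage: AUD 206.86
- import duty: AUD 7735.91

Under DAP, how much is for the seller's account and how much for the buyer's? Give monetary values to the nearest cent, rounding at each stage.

Seller: AUD 289408.93; buyer: AUD 7942.77

DAP: the seller bears all costs to the named destination except import duty and clearance.
Seller's account: goods 282456.42 + origin terminal 468.15 + freight 5748.45 + insurance 309.15 + destination terminal 426.76 = 289408.93
Buyer's account: brokerage 206.86 + duty 7735.91 = 7942.77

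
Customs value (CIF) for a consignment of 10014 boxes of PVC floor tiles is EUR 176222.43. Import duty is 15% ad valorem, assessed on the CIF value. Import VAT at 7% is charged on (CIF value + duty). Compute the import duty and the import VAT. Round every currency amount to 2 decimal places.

Import duty: EUR 26433.36; import VAT: EUR 14185.91

Import duty = 176222.43 × 15% = 26433.36
VAT base = CIF + duty = 176222.43 + 26433.36 = 202655.79
Import VAT = 202655.79 × 7% = 14185.91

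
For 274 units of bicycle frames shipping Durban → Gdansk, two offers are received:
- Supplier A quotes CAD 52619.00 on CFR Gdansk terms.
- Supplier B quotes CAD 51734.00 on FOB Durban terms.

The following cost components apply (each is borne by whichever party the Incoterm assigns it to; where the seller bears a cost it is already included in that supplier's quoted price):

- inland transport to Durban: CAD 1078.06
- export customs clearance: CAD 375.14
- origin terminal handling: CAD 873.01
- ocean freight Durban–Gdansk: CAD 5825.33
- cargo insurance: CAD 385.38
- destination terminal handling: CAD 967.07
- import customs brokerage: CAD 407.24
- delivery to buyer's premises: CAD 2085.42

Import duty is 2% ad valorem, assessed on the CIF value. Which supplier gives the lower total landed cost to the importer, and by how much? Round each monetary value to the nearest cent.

Supplier A (CFR):
CIF value = CFR price + insurance = 52619.00 + 385.38 = 53004.38
Import duty = 53004.38 × 2% = 1060.09
Buyer bears (A): 385.38 + 967.07 + 407.24 + 2085.42 = 3845.11
Landed cost (A) = invoice 52619.00 + 3845.11 + duty 1060.09 = 57524.20
Supplier B (FOB):
CIF value = FOB price + freight + insurance = 51734.00 + 5825.33 + 385.38 = 57944.71
Import duty = 57944.71 × 2% = 1158.89
Buyer bears (B): 5825.33 + 385.38 + 967.07 + 407.24 + 2085.42 = 9670.44
Landed cost (B) = invoice 51734.00 + 9670.44 + duty 1158.89 = 62563.33
Difference = |57524.20 − 62563.33| = 5039.13

Supplier A is cheaper by CAD 5039.13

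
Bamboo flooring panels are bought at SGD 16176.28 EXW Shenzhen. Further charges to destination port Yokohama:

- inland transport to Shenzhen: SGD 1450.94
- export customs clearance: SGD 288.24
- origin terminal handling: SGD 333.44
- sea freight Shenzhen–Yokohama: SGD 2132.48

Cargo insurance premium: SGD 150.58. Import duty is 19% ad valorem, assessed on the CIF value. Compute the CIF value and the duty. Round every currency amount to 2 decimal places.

CIF value: SGD 20531.96; import duty: SGD 3901.07

CIF = EXW price + pre-shipment costs + freight + insurance
CIF = 16176.28 + 1450.94 + 288.24 + 333.44 + 2132.48 + 150.58 = 20531.96
Import duty = 20531.96 × 19% = 3901.07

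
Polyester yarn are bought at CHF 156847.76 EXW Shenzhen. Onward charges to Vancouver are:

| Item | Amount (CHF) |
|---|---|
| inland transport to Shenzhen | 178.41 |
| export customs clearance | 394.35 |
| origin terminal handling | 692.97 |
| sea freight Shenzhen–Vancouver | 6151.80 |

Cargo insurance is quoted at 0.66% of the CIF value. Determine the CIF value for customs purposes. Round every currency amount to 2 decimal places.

Let C be the CIF value. C = EXW price + pre-shipment costs + freight + 0.66% × C
C − 0.66% × C = 156847.76 + 178.41 + 394.35 + 692.97 + 6151.80
0.9934 × C = 164265.29
C = 164265.29 / 0.9934 = 165356.64
Insurance premium = 0.66% × 165356.64 = 1091.35

CIF value: CHF 165356.64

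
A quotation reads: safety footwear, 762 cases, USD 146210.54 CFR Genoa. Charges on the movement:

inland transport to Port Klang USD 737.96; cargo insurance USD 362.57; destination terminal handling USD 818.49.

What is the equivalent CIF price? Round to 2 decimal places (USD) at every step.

Not relevant to the conversion: inland to port — on the seller under both CFR and CIF; already in the CFR price and stays in the CIF price. destination terminal — on the buyer under both terms; not part of either seller's price.
From CFR to CIF, the seller additionally bears: insurance.
CIF price = 146210.54 + 362.57 = 146573.11

CIF price: USD 146573.11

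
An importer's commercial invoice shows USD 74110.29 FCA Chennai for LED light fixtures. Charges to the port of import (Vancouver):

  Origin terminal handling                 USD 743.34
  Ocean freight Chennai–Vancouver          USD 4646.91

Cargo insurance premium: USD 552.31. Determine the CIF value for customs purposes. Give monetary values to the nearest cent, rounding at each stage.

CIF = FCA price + pre-shipment costs + freight + insurance
CIF = 74110.29 + 743.34 + 4646.91 + 552.31 = 80052.85

CIF value: USD 80052.85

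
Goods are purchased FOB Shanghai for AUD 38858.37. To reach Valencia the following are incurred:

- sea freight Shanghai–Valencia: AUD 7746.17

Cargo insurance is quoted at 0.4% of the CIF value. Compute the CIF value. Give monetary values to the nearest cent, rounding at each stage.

CIF value: AUD 46791.71

Let C be the CIF value. C = FOB price + freight + 0.4% × C
C − 0.4% × C = 38858.37 + 7746.17
0.996 × C = 46604.54
C = 46604.54 / 0.996 = 46791.71
Insurance premium = 0.4% × 46791.71 = 187.17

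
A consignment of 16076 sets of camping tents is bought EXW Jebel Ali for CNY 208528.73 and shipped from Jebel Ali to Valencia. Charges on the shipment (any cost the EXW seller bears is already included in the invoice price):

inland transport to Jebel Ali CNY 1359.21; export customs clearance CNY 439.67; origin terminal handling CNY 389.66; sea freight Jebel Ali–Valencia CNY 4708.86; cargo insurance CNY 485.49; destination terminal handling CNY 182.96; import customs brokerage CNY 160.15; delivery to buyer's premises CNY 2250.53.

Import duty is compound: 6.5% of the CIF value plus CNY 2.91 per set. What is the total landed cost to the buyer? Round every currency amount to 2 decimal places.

Total landed cost: CNY 279320.68

EXW: the seller makes goods available at their premises; the buyer bears all onward costs.
CIF value = EXW price + inland to port + export clearance + origin terminal + freight + insurance = 208528.73 + 1359.21 + 439.67 + 389.66 + 4708.86 + 485.49 = 215911.62
Ad valorem component: 215911.62 × 6.5% = 14034.26
Specific component: 16076 × 2.91 = 46781.16
Import duty = 14034.26 + 46781.16 = 60815.42
Buyer bears: inland to port 1359.21 + export clearance 439.67 + origin terminal 389.66 + freight 4708.86 + insurance 485.49 + destination terminal 182.96 + brokerage 160.15 + delivery 2250.53 + duty 60815.42 = 70791.95
Landed cost = invoice 208528.73 + 70791.95 = 279320.68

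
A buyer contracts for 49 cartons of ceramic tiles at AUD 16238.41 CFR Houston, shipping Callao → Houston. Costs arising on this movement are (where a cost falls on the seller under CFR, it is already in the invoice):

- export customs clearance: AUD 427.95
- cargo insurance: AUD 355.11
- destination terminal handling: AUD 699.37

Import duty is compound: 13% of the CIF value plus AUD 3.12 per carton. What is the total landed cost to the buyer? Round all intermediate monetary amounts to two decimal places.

Total landed cost: AUD 19602.93

CFR: the seller pays costs through ocean freight to the destination port, but not insurance.
Already in the invoice (seller's account under CFR): export clearance — exclude.
CIF value = CFR price + insurance = 16238.41 + 355.11 = 16593.52
Ad valorem component: 16593.52 × 13% = 2157.16
Specific component: 49 × 3.12 = 152.88
Import duty = 2157.16 + 152.88 = 2310.04
Buyer bears: insurance 355.11 + destination terminal 699.37 + duty 2310.04 = 3364.52
Landed cost = invoice 16238.41 + 3364.52 = 19602.93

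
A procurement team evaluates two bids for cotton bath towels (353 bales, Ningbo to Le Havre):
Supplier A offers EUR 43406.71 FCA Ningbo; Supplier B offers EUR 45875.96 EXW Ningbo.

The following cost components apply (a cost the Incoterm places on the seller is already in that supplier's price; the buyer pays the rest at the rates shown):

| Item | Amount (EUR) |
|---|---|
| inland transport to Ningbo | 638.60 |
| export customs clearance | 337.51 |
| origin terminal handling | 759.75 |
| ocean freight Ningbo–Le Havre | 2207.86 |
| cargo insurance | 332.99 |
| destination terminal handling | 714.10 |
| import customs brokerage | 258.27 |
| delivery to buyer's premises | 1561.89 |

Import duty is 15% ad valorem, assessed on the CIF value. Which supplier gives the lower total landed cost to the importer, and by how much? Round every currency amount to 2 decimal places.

Supplier A is cheaper by EUR 3962.16

Supplier A (FCA):
CIF value = FCA price + origin terminal + freight + insurance = 43406.71 + 759.75 + 2207.86 + 332.99 = 46707.31
Import duty = 46707.31 × 15% = 7006.10
Buyer bears (A): 759.75 + 2207.86 + 332.99 + 714.10 + 258.27 + 1561.89 = 5834.86
Landed cost (A) = invoice 43406.71 + 5834.86 + duty 7006.10 = 56247.67
Supplier B (EXW):
CIF value = EXW price + inland to port + export clearance + origin terminal + freight + insurance = 45875.96 + 638.60 + 337.51 + 759.75 + 2207.86 + 332.99 = 50152.67
Import duty = 50152.67 × 15% = 7522.90
Buyer bears (B): 638.60 + 337.51 + 759.75 + 2207.86 + 332.99 + 714.10 + 258.27 + 1561.89 = 6810.97
Landed cost (B) = invoice 45875.96 + 6810.97 + duty 7522.90 = 60209.83
Difference = |56247.67 − 60209.83| = 3962.16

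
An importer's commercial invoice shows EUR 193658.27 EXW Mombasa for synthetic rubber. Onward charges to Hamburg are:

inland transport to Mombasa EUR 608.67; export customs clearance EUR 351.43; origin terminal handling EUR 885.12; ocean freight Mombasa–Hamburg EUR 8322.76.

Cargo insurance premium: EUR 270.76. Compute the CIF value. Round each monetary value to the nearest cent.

CIF = EXW price + pre-shipment costs + freight + insurance
CIF = 193658.27 + 608.67 + 351.43 + 885.12 + 8322.76 + 270.76 = 204097.01

CIF value: EUR 204097.01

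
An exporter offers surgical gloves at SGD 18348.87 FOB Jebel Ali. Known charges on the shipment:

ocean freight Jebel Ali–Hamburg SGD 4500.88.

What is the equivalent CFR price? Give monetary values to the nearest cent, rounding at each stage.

From FOB to CFR, the seller additionally bears: freight.
CFR price = 18348.87 + 4500.88 = 22849.75

CFR price: SGD 22849.75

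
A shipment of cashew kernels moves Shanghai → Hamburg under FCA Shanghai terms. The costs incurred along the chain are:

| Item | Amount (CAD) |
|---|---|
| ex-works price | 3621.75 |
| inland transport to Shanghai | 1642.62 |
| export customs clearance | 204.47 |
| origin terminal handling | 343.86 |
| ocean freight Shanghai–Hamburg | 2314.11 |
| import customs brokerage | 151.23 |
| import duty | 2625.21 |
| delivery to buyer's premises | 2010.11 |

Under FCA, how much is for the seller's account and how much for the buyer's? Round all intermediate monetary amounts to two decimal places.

Seller: CAD 5468.84; buyer: CAD 7444.52

FCA: the seller delivers export-cleared goods to the carrier; the buyer bears costs from that point.
Seller's account: goods 3621.75 + inland to port 1642.62 + export clearance 204.47 = 5468.84
Buyer's account: origin terminal 343.86 + freight 2314.11 + brokerage 151.23 + duty 2625.21 + delivery 2010.11 = 7444.52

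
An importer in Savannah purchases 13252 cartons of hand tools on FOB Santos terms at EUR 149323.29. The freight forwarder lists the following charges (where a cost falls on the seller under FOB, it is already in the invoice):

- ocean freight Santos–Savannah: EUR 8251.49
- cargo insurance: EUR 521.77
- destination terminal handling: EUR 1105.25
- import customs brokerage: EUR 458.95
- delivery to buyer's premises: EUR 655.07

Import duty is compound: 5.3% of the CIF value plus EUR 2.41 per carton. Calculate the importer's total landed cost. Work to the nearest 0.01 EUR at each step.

FOB: the seller bears costs until goods are on board at the origin port; the buyer bears freight, insurance and all costs thereafter.
CIF value = FOB price + freight + insurance = 149323.29 + 8251.49 + 521.77 = 158096.55
Ad valorem component: 158096.55 × 5.3% = 8379.12
Specific component: 13252 × 2.41 = 31937.32
Import duty = 8379.12 + 31937.32 = 40316.44
Buyer bears: freight 8251.49 + insurance 521.77 + destination terminal 1105.25 + brokerage 458.95 + delivery 655.07 + duty 40316.44 = 51308.97
Landed cost = invoice 149323.29 + 51308.97 = 200632.26

Total landed cost: EUR 200632.26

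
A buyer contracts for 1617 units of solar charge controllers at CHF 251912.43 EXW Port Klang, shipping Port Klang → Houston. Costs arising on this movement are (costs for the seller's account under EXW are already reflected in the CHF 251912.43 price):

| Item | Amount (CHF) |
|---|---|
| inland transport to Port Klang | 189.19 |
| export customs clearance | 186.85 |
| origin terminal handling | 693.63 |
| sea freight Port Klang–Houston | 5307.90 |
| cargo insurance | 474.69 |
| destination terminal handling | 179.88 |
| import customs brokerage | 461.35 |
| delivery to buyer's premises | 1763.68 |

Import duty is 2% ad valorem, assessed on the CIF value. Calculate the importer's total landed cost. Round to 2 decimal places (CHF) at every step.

EXW: the seller makes goods available at their premises; the buyer bears all onward costs.
CIF value = EXW price + inland to port + export clearance + origin terminal + freight + insurance = 251912.43 + 189.19 + 186.85 + 693.63 + 5307.90 + 474.69 = 258764.69
Import duty = 258764.69 × 2% = 5175.29
Buyer bears: inland to port 189.19 + export clearance 186.85 + origin terminal 693.63 + freight 5307.90 + insurance 474.69 + destination terminal 179.88 + brokerage 461.35 + delivery 1763.68 + duty 5175.29 = 14432.46
Landed cost = invoice 251912.43 + 14432.46 = 266344.89

Total landed cost: CHF 266344.89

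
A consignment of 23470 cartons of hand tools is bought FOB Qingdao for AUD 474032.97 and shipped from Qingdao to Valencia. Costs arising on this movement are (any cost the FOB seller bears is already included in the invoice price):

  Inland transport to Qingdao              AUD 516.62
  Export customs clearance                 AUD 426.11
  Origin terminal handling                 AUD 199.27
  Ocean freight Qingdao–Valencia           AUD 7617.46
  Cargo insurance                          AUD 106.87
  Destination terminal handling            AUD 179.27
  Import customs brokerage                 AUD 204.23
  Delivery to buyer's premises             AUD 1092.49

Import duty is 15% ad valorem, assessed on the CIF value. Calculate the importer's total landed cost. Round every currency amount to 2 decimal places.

FOB: the seller bears costs until goods are on board at the origin port; the buyer bears freight, insurance and all costs thereafter.
Already in the invoice (seller's account under FOB): inland to port, export clearance, origin terminal — exclude.
CIF value = FOB price + freight + insurance = 474032.97 + 7617.46 + 106.87 = 481757.30
Import duty = 481757.30 × 15% = 72263.60
Buyer bears: freight 7617.46 + insurance 106.87 + destination terminal 179.27 + brokerage 204.23 + delivery 1092.49 + duty 72263.60 = 81463.92
Landed cost = invoice 474032.97 + 81463.92 = 555496.89

Total landed cost: AUD 555496.89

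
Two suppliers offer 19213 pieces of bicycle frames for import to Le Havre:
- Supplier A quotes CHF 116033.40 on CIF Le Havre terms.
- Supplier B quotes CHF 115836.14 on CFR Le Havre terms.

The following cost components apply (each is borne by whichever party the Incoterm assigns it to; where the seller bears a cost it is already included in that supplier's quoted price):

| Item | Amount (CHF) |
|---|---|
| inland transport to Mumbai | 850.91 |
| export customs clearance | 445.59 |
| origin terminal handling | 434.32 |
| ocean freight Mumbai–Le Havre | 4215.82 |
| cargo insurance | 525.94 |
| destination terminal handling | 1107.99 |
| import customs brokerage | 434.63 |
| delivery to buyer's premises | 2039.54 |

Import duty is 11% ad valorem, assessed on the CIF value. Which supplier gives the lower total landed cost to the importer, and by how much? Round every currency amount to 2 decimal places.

Supplier A is cheaper by CHF 364.84

Supplier A (CIF):
The CIF price already equals the CIF value: 116033.40
Import duty = 116033.40 × 11% = 12763.67
Buyer bears (A): 1107.99 + 434.63 + 2039.54 = 3582.16
Landed cost (A) = invoice 116033.40 + 3582.16 + duty 12763.67 = 132379.23
Supplier B (CFR):
CIF value = CFR price + insurance = 115836.14 + 525.94 = 116362.08
Import duty = 116362.08 × 11% = 12799.83
Buyer bears (B): 525.94 + 1107.99 + 434.63 + 2039.54 = 4108.10
Landed cost (B) = invoice 115836.14 + 4108.10 + duty 12799.83 = 132744.07
Difference = |132379.23 − 132744.07| = 364.84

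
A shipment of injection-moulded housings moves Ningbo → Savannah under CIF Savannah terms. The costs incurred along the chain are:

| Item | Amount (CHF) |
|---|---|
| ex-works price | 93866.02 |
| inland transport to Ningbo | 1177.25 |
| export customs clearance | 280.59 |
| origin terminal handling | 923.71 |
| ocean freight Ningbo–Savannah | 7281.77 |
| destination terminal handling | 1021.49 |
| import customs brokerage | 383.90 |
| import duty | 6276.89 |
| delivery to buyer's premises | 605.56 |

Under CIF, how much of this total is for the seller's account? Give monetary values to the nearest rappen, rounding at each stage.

Seller's account: CHF 103529.34

CIF: the seller pays costs through ocean freight and marine insurance to the destination port.
Seller's account: goods 93866.02 + inland to port 1177.25 + export clearance 280.59 + origin terminal 923.71 + freight 7281.77 = 103529.34
Buyer's account: destination terminal 1021.49 + brokerage 383.90 + duty 6276.89 + delivery 605.56 = 8287.84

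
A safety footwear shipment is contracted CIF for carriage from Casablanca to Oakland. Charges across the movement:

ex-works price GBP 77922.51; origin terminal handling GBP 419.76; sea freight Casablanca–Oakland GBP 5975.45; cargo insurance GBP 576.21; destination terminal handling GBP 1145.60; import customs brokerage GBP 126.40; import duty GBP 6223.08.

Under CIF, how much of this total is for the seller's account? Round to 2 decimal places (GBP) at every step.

CIF: the seller pays costs through ocean freight and marine insurance to the destination port.
Seller's account: goods 77922.51 + origin terminal 419.76 + freight 5975.45 + insurance 576.21 = 84893.93
Buyer's account: destination terminal 1145.60 + brokerage 126.40 + duty 6223.08 = 7495.08

Seller's account: GBP 84893.93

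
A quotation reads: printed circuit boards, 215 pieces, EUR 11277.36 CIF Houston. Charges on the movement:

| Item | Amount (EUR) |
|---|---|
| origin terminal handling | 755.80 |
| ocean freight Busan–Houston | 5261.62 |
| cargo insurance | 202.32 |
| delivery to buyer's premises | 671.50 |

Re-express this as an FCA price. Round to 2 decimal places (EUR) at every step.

Not relevant to the conversion: delivery — on the buyer under both terms; not part of either seller's price.
From CIF to FCA, the seller no longer bears: origin terminal, freight, insurance.
FCA price = 11277.36 − 755.80 − 5261.62 − 202.32 = 5057.62

FCA price: EUR 5057.62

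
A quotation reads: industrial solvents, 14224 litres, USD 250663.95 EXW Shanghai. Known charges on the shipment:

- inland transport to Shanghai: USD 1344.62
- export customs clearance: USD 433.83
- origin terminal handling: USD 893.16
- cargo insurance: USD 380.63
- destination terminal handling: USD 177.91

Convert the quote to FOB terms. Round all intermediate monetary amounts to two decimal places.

FOB price: USD 253335.56

Not relevant to the conversion: destination terminal, insurance — on the buyer under both terms; not part of either seller's price.
From EXW to FOB, the seller additionally bears: inland to port, export clearance, origin terminal.
FOB price = 250663.95 + 1344.62 + 433.83 + 893.16 = 253335.56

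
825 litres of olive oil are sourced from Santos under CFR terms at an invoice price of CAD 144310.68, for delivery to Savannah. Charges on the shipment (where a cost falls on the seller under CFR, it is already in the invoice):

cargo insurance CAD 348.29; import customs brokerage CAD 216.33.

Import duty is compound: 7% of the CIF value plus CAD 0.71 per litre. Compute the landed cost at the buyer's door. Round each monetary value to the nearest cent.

Total landed cost: CAD 155587.18

CFR: the seller pays costs through ocean freight to the destination port, but not insurance.
CIF value = CFR price + insurance = 144310.68 + 348.29 = 144658.97
Ad valorem component: 144658.97 × 7% = 10126.13
Specific component: 825 × 0.71 = 585.75
Import duty = 10126.13 + 585.75 = 10711.88
Buyer bears: insurance 348.29 + brokerage 216.33 + duty 10711.88 = 11276.50
Landed cost = invoice 144310.68 + 11276.50 = 155587.18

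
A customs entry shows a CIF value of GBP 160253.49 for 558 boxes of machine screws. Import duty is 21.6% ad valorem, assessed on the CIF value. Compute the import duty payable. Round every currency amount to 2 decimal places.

Import duty = 160253.49 × 21.6% = 34614.75

Import duty: GBP 34614.75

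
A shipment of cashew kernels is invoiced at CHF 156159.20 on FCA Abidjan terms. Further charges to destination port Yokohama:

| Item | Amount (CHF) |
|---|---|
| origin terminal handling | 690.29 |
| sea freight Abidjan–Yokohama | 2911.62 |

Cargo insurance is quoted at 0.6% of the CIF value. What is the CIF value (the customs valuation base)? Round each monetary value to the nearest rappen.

CIF value: CHF 160725.46

Let C be the CIF value. C = FCA price + pre-shipment costs + freight + 0.6% × C
C − 0.6% × C = 156159.20 + 690.29 + 2911.62
0.994 × C = 159761.11
C = 159761.11 / 0.994 = 160725.46
Insurance premium = 0.6% × 160725.46 = 964.35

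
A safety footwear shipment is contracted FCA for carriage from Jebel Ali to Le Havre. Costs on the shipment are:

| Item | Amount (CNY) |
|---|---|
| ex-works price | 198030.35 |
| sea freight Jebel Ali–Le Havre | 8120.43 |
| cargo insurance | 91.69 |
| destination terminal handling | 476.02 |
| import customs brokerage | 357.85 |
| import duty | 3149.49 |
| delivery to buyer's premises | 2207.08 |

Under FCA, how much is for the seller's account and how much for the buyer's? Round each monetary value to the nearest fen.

FCA: the seller delivers export-cleared goods to the carrier; the buyer bears costs from that point.
Seller's account: goods 198030.35 = 198030.35
Buyer's account: freight 8120.43 + insurance 91.69 + destination terminal 476.02 + brokerage 357.85 + duty 3149.49 + delivery 2207.08 = 14402.56

Seller: CNY 198030.35; buyer: CNY 14402.56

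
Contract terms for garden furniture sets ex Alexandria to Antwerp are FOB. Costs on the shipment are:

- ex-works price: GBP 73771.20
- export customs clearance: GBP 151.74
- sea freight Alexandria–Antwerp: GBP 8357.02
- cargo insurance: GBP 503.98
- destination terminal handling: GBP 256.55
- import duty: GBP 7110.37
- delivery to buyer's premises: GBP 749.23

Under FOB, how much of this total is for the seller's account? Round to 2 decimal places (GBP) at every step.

Seller's account: GBP 73922.94

FOB: the seller bears costs until goods are on board at the origin port; the buyer bears freight, insurance and all costs thereafter.
Seller's account: goods 73771.20 + export clearance 151.74 = 73922.94
Buyer's account: freight 8357.02 + insurance 503.98 + destination terminal 256.55 + duty 7110.37 + delivery 749.23 = 16977.15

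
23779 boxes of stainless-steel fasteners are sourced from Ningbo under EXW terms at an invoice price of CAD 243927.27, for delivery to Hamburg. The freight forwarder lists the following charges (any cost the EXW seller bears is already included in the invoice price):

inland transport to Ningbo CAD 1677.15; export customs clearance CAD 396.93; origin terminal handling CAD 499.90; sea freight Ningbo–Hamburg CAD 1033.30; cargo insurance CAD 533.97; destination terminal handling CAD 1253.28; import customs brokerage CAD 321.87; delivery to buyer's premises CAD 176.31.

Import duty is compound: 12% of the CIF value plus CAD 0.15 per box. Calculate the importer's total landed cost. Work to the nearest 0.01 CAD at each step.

Total landed cost: CAD 283155.05

EXW: the seller makes goods available at their premises; the buyer bears all onward costs.
CIF value = EXW price + inland to port + export clearance + origin terminal + freight + insurance = 243927.27 + 1677.15 + 396.93 + 499.90 + 1033.30 + 533.97 = 248068.52
Ad valorem component: 248068.52 × 12% = 29768.22
Specific component: 23779 × 0.15 = 3566.85
Import duty = 29768.22 + 3566.85 = 33335.07
Buyer bears: inland to port 1677.15 + export clearance 396.93 + origin terminal 499.90 + freight 1033.30 + insurance 533.97 + destination terminal 1253.28 + brokerage 321.87 + delivery 176.31 + duty 33335.07 = 39227.78
Landed cost = invoice 243927.27 + 39227.78 = 283155.05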